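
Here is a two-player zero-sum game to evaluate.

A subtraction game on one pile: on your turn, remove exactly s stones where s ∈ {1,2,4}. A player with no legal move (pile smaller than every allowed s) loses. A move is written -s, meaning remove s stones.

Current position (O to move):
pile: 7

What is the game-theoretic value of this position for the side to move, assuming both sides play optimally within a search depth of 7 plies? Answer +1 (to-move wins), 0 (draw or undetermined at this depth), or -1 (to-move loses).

[7] O move#1: -1:+1/6*, -2:-1/5, -4:+1/3
[6] X move#2: -1:-1/5*, -2:-1/4, -4:-1/2
[5] O move#3: -1:-1/4, -2:+1/3*, -4:-1/1
[3] X move#4: -1:-1/2*, -2:-1/1
[2] O move#5: -1:-1/1, -2:+1/0*
[0] end (terminal -1, X#6); searched 7 to 7

value(7, O) = +1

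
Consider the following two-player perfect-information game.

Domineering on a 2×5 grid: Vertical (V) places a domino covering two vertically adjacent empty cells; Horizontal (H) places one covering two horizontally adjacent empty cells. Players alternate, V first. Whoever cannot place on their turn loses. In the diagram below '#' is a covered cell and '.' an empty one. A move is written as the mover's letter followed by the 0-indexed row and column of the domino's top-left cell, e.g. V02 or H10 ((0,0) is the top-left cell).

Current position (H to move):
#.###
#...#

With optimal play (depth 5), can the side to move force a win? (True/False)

ply 1, H at #.###/#...# | H11=+1→#.###/###.#*; H12=-1→#.###/#.###
ply 2: #.###/###.# is terminal -1 (V); from #.###/#...# depth 5

H winning at [#.###/#...#]: True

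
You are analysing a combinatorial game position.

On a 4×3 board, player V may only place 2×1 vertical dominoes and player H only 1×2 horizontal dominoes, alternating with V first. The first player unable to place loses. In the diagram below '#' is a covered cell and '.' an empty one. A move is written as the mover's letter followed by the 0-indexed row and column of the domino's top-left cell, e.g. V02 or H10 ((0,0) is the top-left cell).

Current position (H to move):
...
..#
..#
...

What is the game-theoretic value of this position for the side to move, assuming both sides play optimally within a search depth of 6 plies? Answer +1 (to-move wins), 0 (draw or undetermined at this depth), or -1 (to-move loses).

value(.../..#/..#/..., H) = -1

[.../..#/..#/...] H move#1: H00:-1/##./..#/..#/...*, H01:-1/.##/..#/..#/..., H10:-1/.../###/..#/..., H20:-1/.../..#/###/..., H30:-1/.../..#/..#/##., H31:-1/.../..#/..#/.##
[##./..#/..#/...] V move#2: V10:+1/##./#.#/#.#/...*, V11:+1/##./.##/.##/..., V20:+1/##./..#/#.#/#.., V21:+1/##./..#/.##/.#.
[##./#.#/#.#/...] H move#3: H30:-1/##./#.#/#.#/##.*, H31:-1/##./#.#/#.#/.##
[##./#.#/#.#/##.] V move#4: V11:+1/##./###/###/##.*
[##./###/###/##.] end (terminal -1, H#5); searched .../..#/..#/... to 6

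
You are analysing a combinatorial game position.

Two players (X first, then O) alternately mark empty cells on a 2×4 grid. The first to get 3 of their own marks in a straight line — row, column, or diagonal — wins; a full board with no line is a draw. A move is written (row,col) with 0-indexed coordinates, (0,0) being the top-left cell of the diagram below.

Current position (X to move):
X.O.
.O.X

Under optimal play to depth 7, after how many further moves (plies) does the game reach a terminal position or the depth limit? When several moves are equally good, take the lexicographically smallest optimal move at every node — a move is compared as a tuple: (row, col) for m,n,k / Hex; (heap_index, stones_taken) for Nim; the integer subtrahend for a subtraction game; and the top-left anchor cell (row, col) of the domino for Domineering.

p1 X@[X.O./.O.X]: (0,1)[XXO./.O.X]+0* (0,3)[X.OX/.O.X]+0 (1,0)[X.O./XO.X]+0 (1,2)[X.O./.OXX]+0
p2 O@[XXO./.O.X]: (0,3)[XXOO/.O.X]+0* (1,0)[XXO./OO.X]+0 (1,2)[XXO./.OOX]+0
p3 X@[XXOO/.O.X]: (1,0)[XXOO/XO.X]+0* (1,2)[XXOO/.OXX]+0
p4 O@[XXOO/XO.X]: (1,2)[XXOO/XOOX]+0*
p5 X@[XXOO/XOOX] terminal +0; root [X.O./.O.X] d7

PV length from [X.O./.O.X]: 4 plies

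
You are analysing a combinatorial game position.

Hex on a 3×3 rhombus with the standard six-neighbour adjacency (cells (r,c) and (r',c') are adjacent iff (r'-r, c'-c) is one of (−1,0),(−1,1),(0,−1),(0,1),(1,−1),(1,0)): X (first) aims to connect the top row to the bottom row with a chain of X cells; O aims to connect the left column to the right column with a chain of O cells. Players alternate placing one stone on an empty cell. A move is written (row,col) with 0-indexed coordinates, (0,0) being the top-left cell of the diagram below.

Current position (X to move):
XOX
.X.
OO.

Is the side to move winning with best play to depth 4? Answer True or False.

X winning at [XOX/.X./OO.]: False

p1 X@[XOX/.X./OO.]: (1,0)[XOX/XX./OO.]-1* (1,2)[XOX/.XX/OO.]-1 (2,2)[XOX/.X./OOX]-1
p2 O@[XOX/XX./OO.]: (1,2)[XOX/XXO/OO.]+1* (2,2)[XOX/XX./OOO]+1
p3 X@[XOX/XXO/OO.] terminal -1; root [XOX/.X./OO.] d4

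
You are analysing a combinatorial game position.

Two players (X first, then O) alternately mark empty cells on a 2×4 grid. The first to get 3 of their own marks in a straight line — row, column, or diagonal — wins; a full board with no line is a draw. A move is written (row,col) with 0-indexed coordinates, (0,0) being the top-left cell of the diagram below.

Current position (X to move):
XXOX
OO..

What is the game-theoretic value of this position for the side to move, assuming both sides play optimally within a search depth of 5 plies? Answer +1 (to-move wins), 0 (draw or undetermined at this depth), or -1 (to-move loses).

p1 X@[XXOX/OO..]: (1,2)[XXOX/OOX.]+0* (1,3)[XXOX/OO.X]-1
p2 O@[XXOX/OOX.]: (1,3)[XXOX/OOXO]+0*
p3 X@[XXOX/OOXO] terminal +0; root [XXOX/OO..] d5

value(XXOX/OO.., X) = 0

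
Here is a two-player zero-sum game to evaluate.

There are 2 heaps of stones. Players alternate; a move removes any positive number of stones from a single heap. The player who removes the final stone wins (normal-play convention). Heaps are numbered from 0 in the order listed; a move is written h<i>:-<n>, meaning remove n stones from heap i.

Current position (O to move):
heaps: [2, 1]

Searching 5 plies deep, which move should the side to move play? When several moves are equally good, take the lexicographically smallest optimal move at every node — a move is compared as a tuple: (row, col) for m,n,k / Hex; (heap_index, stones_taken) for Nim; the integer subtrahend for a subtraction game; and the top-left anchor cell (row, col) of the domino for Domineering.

[(2,1)] O move#1: h0:-1:+1/(1,1)*, h0:-2:-1/(0,1), h1:-1:-1/(2,0)
[(1,1)] X move#2: h0:-1:-1/(0,1)*, h1:-1:-1/(1,0)
[(0,1)] O move#3: h1:-1:+1/(0,0)*
[(0,0)] end (terminal -1, X#4); searched (2,1) to 5

O's best at [(2,1)]: h0:-1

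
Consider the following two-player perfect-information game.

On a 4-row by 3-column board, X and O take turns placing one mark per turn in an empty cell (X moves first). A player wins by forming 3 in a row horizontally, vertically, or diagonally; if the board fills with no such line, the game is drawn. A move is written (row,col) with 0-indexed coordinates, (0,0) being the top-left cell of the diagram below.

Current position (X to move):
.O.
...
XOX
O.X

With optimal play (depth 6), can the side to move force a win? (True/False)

[.O./.../XOX/O.X] X move#1: (0,0):-1/XO./.../XOX/O.X, (0,2):-1/.OX/.../XOX/O.X, (1,0):-1/.O./X../XOX/O.X, (1,1):-1/.O./.X./XOX/O.X, (1,2):+1/.O./..X/XOX/O.X*, (3,1):-1/.O./.../XOX/OXX
[.O./..X/XOX/O.X] end (terminal -1, O#2); searched .O./.../XOX/O.X to 6

X winning at [.O./.../XOX/O.X]: True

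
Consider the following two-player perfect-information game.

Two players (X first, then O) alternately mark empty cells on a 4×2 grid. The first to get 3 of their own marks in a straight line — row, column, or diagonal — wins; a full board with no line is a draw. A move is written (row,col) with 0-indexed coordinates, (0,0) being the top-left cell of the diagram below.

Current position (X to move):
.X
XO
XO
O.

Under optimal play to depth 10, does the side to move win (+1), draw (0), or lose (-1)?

value(.X/XO/XO/O., X) = +1

ply 1, X at .X/XO/XO/O. | (0,0)=+1→XX/XO/XO/O.*; (3,1)=+0→.X/XO/XO/OX
ply 2: XX/XO/XO/O. is terminal -1 (O); from .X/XO/XO/O. depth 10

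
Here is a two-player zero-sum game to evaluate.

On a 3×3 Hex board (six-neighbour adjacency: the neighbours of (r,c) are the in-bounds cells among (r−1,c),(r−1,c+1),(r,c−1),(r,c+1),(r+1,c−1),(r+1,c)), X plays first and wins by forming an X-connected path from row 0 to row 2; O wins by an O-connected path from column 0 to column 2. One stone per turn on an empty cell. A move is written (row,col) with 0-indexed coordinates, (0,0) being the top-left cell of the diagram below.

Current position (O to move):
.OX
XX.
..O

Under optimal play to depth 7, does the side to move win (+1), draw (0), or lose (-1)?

value(.OX/XX./..O, O) = -1

ply 1, O at .OX/XX./..O | (0,0)=-1→OOX/XX./..O*; (1,2)=-1→.OX/XXO/..O; (2,0)=-1→.OX/XX./O.O; (2,1)=-1→.OX/XX./.OO
ply 2, X at OOX/XX./..O | (1,2)=+1→OOX/XXX/..O*; (2,0)=+1→OOX/XX./X.O; (2,1)=+1→OOX/XX./.XO
ply 3, O at OOX/XXX/..O | (2,0)=-1→OOX/XXX/O.O*; (2,1)=-1→OOX/XXX/.OO
ply 4, X at OOX/XXX/O.O | (2,1)=+1→OOX/XXX/OXO*
ply 5: OOX/XXX/OXO is terminal -1 (O); from .OX/XX./..O depth 7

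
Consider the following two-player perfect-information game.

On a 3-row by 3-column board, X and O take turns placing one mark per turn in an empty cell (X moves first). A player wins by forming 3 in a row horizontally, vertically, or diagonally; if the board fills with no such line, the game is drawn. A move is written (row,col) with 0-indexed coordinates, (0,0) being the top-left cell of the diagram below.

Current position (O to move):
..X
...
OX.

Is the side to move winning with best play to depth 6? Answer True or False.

O winning at [..X/.../OX.]: False

ply 1, O at ..X/.../OX. | (0,0)=+0→O.X/.../OX.*; (0,1)=+0→.OX/.../OX.; (1,0)=-1→..X/O../OX.; (1,1)=+0→..X/.O./OX.; (1,2)=-1→..X/..O/OX.; (2,2)=-1→..X/.../OXO
ply 2, X at O.X/.../OX. | (0,1)=-1→OXX/.../OX.; (1,0)=+0→O.X/X../OX.*; (1,1)=-1→O.X/.X./OX.; (1,2)=-1→O.X/..X/OX.; (2,2)=-1→O.X/.../OXX
ply 3, O at O.X/X../OX. | (0,1)=-1→OOX/X../OX.; (1,1)=+0→O.X/XO./OX.*; (1,2)=+0→O.X/X.O/OX.; (2,2)=-1→O.X/X../OXO
ply 4, X at O.X/XO./OX. | (0,1)=-1→OXX/XO./OX.; (1,2)=-1→O.X/XOX/OX.; (2,2)=+0→O.X/XO./OXX*
ply 5, O at O.X/XO./OXX | (0,1)=-1→OOX/XO./OXX; (1,2)=+0→O.X/XOO/OXX*
ply 6, X at O.X/XOO/OXX | (0,1)=+0→OXX/XOO/OXX*
ply 7: OXX/XOO/OXX is terminal +0 (O); from ..X/.../OX. depth 6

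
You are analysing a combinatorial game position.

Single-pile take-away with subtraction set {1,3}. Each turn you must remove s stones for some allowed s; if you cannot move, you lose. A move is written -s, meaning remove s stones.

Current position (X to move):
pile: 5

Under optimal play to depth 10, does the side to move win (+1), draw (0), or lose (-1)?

value(5, X) = +1

[5] X move#1: -1:+1/4*, -3:+1/2
[4] O move#2: -1:-1/3*, -3:-1/1
[3] X move#3: -1:+1/2*, -3:+1/0
[2] O move#4: -1:-1/1*
[1] X move#5: -1:+1/0*
[0] end (terminal -1, O#6); searched 5 to 10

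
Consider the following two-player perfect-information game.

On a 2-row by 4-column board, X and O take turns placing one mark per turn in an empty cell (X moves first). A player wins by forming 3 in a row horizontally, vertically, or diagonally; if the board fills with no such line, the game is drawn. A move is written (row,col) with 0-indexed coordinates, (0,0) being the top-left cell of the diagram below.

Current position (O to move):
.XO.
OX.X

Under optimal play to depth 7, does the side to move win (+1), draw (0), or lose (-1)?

value(.XO./OX.X, O) = 0

ply 1, O at .XO./OX.X | (0,0)=-1→OXO./OX.X; (0,3)=-1→.XOO/OX.X; (1,2)=+0→.XO./OXOX*
ply 2, X at .XO./OXOX | (0,0)=+0→XXO./OXOX*; (0,3)=+0→.XOX/OXOX
ply 3, O at XXO./OXOX | (0,3)=+0→XXOO/OXOX*
ply 4: XXOO/OXOX is terminal +0 (X); from .XO./OX.X depth 7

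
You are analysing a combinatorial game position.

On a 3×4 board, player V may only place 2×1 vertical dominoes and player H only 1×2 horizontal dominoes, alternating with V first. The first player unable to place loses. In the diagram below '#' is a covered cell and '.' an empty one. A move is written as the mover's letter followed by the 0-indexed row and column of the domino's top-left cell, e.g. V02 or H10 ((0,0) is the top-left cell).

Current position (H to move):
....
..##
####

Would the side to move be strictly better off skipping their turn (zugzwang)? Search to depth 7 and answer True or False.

zugzwang(..../..##/####, H) = False

ply 1, H at ..../..##/#### | H00=+1→##../..##/####*; H01=-1→.##./..##/####; H02=-1→..##/..##/####; H10=+1→..../####/####
ply 2: ##../..##/#### is terminal -1 (V); from ..../..##/#### depth 7
suppose H passes — search the same position with V to move:
pass> ply 1, V at ..../..##/#### | V00=-1→#.../#.##/####; V01=+1→.#../.###/####*
pass> ply 2, H at .#../.###/#### | H02=-1→.###/.###/####*
pass> ply 3, V at .###/.###/#### | V00=+1→####/####/####*
pass> ply 4: ####/####/#### is terminal -1 (H); from ..../..##/#### depth 7
for H: play +1, pass -1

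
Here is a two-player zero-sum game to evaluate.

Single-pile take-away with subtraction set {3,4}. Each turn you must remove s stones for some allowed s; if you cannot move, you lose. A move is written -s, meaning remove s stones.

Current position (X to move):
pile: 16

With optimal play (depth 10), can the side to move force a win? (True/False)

X winning at [16]: False

ply 1, X at 16 | -3=-1→13*; -4=-1→12
ply 2, O at 13 | -3=-1→10; -4=+1→9*
ply 3, X at 9 | -3=-1→6*; -4=-1→5
ply 4, O at 6 | -3=-1→3; -4=+1→2*
ply 5: 2 is terminal -1 (X); from 16 depth 10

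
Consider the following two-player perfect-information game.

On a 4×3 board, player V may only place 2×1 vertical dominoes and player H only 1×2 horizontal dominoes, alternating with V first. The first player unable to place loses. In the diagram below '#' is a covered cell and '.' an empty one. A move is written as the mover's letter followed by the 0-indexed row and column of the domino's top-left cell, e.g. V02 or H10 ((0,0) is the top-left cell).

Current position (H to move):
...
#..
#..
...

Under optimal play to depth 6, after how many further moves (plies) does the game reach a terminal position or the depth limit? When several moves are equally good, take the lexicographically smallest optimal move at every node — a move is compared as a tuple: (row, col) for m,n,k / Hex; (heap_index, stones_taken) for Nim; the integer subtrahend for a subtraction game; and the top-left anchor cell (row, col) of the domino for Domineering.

PV length from [.../#../#../...]: 4 plies

[.../#../#../...] H move#1: H00:-1/##./#../#../...*, H01:-1/.##/#../#../..., H11:-1/.../###/#../..., H21:-1/.../#../###/..., H30:-1/.../#../#../##., H31:-1/.../#../#../.##
[##./#../#../...] V move#2: V02:-1/###/#.#/#../..., V11:+1/##./##./##./...*, V12:+1/##./#.#/#.#/..., V21:+1/##./#../##./.#., V22:+1/##./#../#.#/..#
[##./##./##./...] H move#3: H30:-1/##./##./##./##.*, H31:-1/##./##./##./.##
[##./##./##./##.] V move#4: V02:+1/###/###/##./##.*, V12:+1/##./###/###/##., V22:+1/##./##./###/###
[###/###/##./##.] end (terminal -1, H#5); searched .../#../#../... to 6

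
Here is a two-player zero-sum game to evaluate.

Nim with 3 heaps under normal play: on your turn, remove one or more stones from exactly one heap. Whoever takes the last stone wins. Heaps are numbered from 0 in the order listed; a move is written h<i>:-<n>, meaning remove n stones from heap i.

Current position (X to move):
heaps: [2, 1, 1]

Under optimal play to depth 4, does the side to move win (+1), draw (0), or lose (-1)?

value((2,1,1), X) = +1

ply 1, X at (2,1,1) | h0:-1=-1→(1,1,1); h0:-2=+1→(0,1,1)*; h1:-1=-1→(2,0,1); h2:-1=-1→(2,1,0)
ply 2, O at (0,1,1) | h1:-1=-1→(0,0,1)*; h2:-1=-1→(0,1,0)
ply 3, X at (0,0,1) | h2:-1=+1→(0,0,0)*
ply 4: (0,0,0) is terminal -1 (O); from (2,1,1) depth 4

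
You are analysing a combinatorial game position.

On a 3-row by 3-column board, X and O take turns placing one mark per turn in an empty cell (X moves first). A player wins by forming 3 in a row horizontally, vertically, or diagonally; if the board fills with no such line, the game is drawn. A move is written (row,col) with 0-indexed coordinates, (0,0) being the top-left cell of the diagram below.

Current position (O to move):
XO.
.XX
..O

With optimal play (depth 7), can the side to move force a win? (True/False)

[XO./.XX/..O] O move#1: (0,2):-1/XOO/.XX/..O, (1,0):+0/XO./OXX/..O*, (2,0):-1/XO./.XX/O.O, (2,1):-1/XO./.XX/.OO
[XO./OXX/..O] X move#2: (0,2):+0/XOX/OXX/..O*, (2,0):+0/XO./OXX/X.O, (2,1):+0/XO./OXX/.XO
[XOX/OXX/..O] O move#3: (2,0):+0/XOX/OXX/O.O*, (2,1):-1/XOX/OXX/.OO
[XOX/OXX/O.O] X move#4: (2,1):+0/XOX/OXX/OXO*
[XOX/OXX/OXO] end (terminal +0, O#5); searched XO./.XX/..O to 7

O winning at [XO./.XX/..O]: False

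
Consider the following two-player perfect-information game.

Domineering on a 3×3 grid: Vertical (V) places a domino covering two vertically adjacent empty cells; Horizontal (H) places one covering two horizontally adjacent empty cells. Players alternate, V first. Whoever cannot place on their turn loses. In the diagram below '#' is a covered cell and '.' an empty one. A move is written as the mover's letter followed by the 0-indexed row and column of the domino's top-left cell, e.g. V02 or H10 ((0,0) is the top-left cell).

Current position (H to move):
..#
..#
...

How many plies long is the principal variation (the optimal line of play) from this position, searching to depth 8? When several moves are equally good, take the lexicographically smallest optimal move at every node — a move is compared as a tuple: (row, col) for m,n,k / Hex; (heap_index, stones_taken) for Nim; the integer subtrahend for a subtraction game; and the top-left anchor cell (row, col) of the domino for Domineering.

PV length from [..#/..#/...]: 1 ply

[..#/..#/...] H move#1: H00:-1/###/..#/..., H10:+1/..#/###/...*, H20:-1/..#/..#/##., H21:-1/..#/..#/.##
[..#/###/...] end (terminal -1, V#2); searched ..#/..#/... to 8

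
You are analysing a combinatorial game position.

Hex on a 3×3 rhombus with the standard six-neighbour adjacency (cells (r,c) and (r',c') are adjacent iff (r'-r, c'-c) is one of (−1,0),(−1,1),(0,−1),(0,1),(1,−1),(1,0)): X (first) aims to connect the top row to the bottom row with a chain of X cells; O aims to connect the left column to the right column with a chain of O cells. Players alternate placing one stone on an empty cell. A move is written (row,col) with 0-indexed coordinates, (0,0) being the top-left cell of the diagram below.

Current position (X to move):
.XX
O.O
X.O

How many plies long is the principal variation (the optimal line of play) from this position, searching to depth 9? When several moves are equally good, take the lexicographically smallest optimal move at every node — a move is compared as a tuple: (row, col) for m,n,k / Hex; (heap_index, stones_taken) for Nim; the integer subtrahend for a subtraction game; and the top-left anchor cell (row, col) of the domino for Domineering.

[.XX/O.O/X.O] X move#1: (0,0):-1/XXX/O.O/X.O, (1,1):+1/.XX/OXO/X.O*, (2,1):-1/.XX/O.O/XXO
[.XX/OXO/X.O] end (terminal -1, O#2); searched .XX/O.O/X.O to 9

PV length from [.XX/O.O/X.O]: 1 ply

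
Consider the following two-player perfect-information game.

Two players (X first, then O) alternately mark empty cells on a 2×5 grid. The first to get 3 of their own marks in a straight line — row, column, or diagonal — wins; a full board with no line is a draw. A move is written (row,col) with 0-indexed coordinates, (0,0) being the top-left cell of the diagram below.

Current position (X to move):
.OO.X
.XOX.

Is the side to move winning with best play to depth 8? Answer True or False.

X winning at [.OO.X/.XOX.]: False

[.OO.X/.XOX.] X move#1: (0,0):-1/XOO.X/.XOX.*, (0,3):-1/.OOXX/.XOX., (1,0):-1/.OO.X/XXOX., (1,4):-1/.OO.X/.XOXX
[XOO.X/.XOX.] O move#2: (0,3):+1/XOOOX/.XOX.*, (1,0):+0/XOO.X/OXOX., (1,4):+0/XOO.X/.XOXO
[XOOOX/.XOX.] end (terminal -1, X#3); searched .OO.X/.XOX. to 8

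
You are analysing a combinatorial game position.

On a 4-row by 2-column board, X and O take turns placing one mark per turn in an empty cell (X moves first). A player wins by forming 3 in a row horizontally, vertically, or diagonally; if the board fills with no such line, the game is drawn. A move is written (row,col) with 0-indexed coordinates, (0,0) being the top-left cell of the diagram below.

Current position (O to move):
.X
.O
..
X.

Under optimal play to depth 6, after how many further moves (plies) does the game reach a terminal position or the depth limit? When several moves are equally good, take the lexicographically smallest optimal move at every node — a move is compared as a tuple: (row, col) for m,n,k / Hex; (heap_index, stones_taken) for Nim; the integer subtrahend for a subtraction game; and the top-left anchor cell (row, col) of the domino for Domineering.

ply 1, O at .X/.O/../X. | (0,0)=+0→OX/.O/../X.*; (1,0)=+0→.X/OO/../X.; (2,0)=+0→.X/.O/O./X.; (2,1)=+0→.X/.O/.O/X.; (3,1)=+0→.X/.O/../XO
ply 2, X at OX/.O/../X. | (1,0)=+0→OX/XO/../X.*; (2,0)=+0→OX/.O/X./X.; (2,1)=+0→OX/.O/.X/X.; (3,1)=+0→OX/.O/../XX
ply 3, O at OX/XO/../X. | (2,0)=+0→OX/XO/O./X.*; (2,1)=-1→OX/XO/.O/X.; (3,1)=-1→OX/XO/../XO
ply 4, X at OX/XO/O./X. | (2,1)=+0→OX/XO/OX/X.*; (3,1)=+0→OX/XO/O./XX
ply 5, O at OX/XO/OX/X. | (3,1)=+0→OX/XO/OX/XO*
ply 6: OX/XO/OX/XO is terminal +0 (X); from .X/.O/../X. depth 6

PV length from [.X/.O/../X.]: 5 plies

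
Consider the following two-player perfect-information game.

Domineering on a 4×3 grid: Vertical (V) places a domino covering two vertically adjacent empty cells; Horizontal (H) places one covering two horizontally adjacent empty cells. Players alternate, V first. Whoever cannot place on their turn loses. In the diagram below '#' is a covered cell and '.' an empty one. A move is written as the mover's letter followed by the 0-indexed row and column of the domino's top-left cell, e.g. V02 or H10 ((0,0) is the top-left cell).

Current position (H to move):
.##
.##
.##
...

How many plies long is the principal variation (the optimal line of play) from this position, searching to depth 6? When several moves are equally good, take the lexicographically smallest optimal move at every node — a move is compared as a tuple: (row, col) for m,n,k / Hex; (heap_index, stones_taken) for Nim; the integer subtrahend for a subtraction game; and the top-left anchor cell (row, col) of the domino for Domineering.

[.##/.##/.##/...] H move#1: H30:-1/.##/.##/.##/##.*, H31:-1/.##/.##/.##/.##
[.##/.##/.##/##.] V move#2: V00:+1/###/###/.##/##.*, V10:+1/.##/###/###/##.
[###/###/.##/##.] end (terminal -1, H#3); searched .##/.##/.##/... to 6

PV length from [.##/.##/.##/...]: 2 plies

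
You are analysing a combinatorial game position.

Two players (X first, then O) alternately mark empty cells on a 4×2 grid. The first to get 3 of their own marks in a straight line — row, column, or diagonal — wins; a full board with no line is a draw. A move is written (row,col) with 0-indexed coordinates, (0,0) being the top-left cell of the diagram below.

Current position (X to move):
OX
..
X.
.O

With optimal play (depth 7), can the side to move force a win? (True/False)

X winning at [OX/../X./.O]: False

p1 X@[OX/../X./.O]: (1,0)[OX/X./X./.O]+0* (1,1)[OX/.X/X./.O]+0 (2,1)[OX/../XX/.O]+0 (3,0)[OX/../X./XO]+0
p2 O@[OX/X./X./.O]: (1,1)[OX/XO/X./.O]-1 (2,1)[OX/X./XO/.O]-1 (3,0)[OX/X./X./OO]+0*
p3 X@[OX/X./X./OO]: (1,1)[OX/XX/X./OO]+0* (2,1)[OX/X./XX/OO]+0
p4 O@[OX/XX/X./OO]: (2,1)[OX/XX/XO/OO]+0*
p5 X@[OX/XX/XO/OO] terminal +0; root [OX/../X./.O] d7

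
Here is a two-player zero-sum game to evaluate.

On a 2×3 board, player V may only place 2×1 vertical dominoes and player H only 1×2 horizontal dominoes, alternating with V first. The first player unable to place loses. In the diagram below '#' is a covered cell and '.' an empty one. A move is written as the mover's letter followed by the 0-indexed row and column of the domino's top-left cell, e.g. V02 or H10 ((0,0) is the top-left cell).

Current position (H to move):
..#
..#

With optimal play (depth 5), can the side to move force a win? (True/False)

ply 1, H at ..#/..# | H00=+1→###/..#*; H10=+1→..#/###
ply 2: ###/..# is terminal -1 (V); from ..#/..# depth 5

H winning at [..#/..#]: True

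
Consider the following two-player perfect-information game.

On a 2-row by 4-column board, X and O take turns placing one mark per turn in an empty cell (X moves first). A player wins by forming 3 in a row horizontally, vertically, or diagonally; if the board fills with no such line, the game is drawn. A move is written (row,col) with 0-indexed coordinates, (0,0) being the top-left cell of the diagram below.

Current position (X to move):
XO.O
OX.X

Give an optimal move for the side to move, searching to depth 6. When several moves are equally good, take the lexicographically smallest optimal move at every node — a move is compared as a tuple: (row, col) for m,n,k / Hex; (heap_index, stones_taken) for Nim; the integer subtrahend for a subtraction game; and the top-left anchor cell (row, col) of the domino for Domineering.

ply 1, X at XO.O/OX.X | (0,2)=+0→XOXO/OX.X; (1,2)=+1→XO.O/OXXX*
ply 2: XO.O/OXXX is terminal -1 (O); from XO.O/OX.X depth 6

X's best at [XO.O/OX.X]: (1,2)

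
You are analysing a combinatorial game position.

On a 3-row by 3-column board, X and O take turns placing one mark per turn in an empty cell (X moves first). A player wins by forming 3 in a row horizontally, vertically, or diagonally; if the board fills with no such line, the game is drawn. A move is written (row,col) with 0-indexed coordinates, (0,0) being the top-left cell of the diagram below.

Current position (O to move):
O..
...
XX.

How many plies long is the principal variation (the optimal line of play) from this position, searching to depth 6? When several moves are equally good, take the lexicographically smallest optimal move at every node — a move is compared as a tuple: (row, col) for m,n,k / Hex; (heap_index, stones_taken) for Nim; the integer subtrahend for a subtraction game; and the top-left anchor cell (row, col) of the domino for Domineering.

PV length from [O../.../XX.]: 4 plies

[O../.../XX.] O move#1: (0,1):-1/OO./.../XX.*, (0,2):-1/O.O/.../XX., (1,0):-1/O../O../XX., (1,1):-1/O../.O./XX., (1,2):-1/O../..O/XX., (2,2):-1/O../.../XXO
[OO./.../XX.] X move#2: (0,2):+1/OOX/.../XX.*, (1,0):-1/OO./X../XX., (1,1):-1/OO./.X./XX., (1,2):-1/OO./..X/XX., (2,2):+1/OO./.../XXX
[OOX/.../XX.] O move#3: (1,0):-1/OOX/O../XX.*, (1,1):-1/OOX/.O./XX., (1,2):-1/OOX/..O/XX., (2,2):-1/OOX/.../XXO
[OOX/O../XX.] X move#4: (1,1):+1/OOX/OX./XX.*, (1,2):+1/OOX/O.X/XX., (2,2):+1/OOX/O../XXX
[OOX/OX./XX.] end (terminal -1, O#5); searched O../.../XX. to 6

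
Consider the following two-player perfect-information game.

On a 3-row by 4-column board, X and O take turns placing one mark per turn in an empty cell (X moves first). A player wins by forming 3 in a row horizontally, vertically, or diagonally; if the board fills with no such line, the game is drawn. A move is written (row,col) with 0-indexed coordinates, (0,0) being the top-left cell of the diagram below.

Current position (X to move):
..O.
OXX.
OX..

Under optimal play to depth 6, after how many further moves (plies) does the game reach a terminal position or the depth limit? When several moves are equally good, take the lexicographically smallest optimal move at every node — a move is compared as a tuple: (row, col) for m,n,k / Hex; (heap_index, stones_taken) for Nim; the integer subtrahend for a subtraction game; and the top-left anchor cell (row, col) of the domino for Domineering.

[..O./OXX./OX..] X move#1: (0,0):+1/X.O./OXX./OX..*, (0,1):+1/.XO./OXX./OX.., (0,3):+1/..OX/OXX./OX.., (1,3):+1/..O./OXXX/OX.., (2,2):-1/..O./OXX./OXX., (2,3):-1/..O./OXX./OX.X
[X.O./OXX./OX..] O move#2: (0,1):-1/XOO./OXX./OX..*, (0,3):-1/X.OO/OXX./OX.., (1,3):-1/X.O./OXXO/OX.., (2,2):-1/X.O./OXX./OXO., (2,3):-1/X.O./OXX./OX.O
[XOO./OXX./OX..] X move#3: (0,3):+1/XOOX/OXX./OX..*, (1,3):+1/XOO./OXXX/OX.., (2,2):+1/XOO./OXX./OXX., (2,3):-1/XOO./OXX./OX.X
[XOOX/OXX./OX..] end (terminal -1, O#4); searched ..O./OXX./OX.. to 6

PV length from [..O./OXX./OX..]: 3 plies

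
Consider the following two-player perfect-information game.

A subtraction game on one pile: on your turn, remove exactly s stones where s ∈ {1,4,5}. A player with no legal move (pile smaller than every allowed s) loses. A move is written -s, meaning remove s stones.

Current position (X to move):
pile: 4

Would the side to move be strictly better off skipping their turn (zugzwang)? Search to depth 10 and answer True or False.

zugzwang(4, X) = False

ply 1, X at 4 | -1=-1→3; -4=+1→0*
ply 2: 0 is terminal -1 (O); from 4 depth 10
pass branch (O moves first from the same position):
  | ply 1, O at 4 | -1=-1→3; -4=+1→0*
  | ply 2: 0 is terminal -1 (X); from 4 depth 10
X moving scores +1; X passing scores -1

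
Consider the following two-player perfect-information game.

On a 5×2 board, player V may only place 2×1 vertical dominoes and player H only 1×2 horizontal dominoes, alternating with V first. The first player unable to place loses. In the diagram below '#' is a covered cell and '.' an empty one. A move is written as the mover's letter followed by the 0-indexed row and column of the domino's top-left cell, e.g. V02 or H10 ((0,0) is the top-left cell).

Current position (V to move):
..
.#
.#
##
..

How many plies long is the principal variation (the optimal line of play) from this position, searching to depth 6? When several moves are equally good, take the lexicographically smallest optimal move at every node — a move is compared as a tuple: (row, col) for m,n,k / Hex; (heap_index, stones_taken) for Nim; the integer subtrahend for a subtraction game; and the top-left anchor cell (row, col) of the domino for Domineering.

PV length from [../.#/.#/##/..]: 2 plies

ply 1, V at ../.#/.#/##/.. | V00=-1→#./##/.#/##/..*; V10=-1→../##/##/##/..
ply 2, H at #./##/.#/##/.. | H40=+1→#./##/.#/##/##*
ply 3: #./##/.#/##/## is terminal -1 (V); from ../.#/.#/##/.. depth 6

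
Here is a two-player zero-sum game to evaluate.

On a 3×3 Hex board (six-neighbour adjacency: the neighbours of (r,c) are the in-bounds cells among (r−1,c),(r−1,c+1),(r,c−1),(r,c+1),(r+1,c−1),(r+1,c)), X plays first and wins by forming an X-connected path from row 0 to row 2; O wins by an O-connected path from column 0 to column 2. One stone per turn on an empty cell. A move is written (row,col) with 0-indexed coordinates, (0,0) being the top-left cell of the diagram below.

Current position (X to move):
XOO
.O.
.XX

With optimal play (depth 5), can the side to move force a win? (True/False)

ply 1, X at XOO/.O./.XX | (1,0)=-1→XOO/XO./.XX*; (1,2)=-1→XOO/.OX/.XX; (2,0)=-1→XOO/.O./XXX
ply 2, O at XOO/XO./.XX | (1,2)=-1→XOO/XOO/.XX; (2,0)=+1→XOO/XO./OXX*
ply 3: XOO/XO./OXX is terminal -1 (X); from XOO/.O./.XX depth 5

X winning at [XOO/.O./.XX]: False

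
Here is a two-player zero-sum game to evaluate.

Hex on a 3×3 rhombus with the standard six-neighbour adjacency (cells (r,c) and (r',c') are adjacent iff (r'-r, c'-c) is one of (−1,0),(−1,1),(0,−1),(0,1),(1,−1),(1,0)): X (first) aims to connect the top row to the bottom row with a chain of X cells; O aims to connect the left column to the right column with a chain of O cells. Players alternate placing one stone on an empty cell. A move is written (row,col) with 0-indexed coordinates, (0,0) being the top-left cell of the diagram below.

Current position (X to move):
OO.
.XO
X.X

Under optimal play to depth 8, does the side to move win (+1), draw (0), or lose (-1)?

ply 1, X at OO./.XO/X.X | (0,2)=+1→OOX/.XO/X.X*; (1,0)=-1→OO./XXO/X.X; (2,1)=-1→OO./.XO/XXX
ply 2: OOX/.XO/X.X is terminal -1 (O); from OO./.XO/X.X depth 8

value(OO./.XO/X.X, X) = +1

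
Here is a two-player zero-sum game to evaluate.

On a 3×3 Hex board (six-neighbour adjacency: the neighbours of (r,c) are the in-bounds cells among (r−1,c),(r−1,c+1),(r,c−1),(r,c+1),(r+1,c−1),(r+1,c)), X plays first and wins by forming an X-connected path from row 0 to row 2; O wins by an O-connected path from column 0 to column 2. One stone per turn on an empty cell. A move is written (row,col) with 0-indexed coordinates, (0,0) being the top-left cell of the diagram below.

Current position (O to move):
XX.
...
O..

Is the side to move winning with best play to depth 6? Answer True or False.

[XX./.../O..] O move#1: (0,2):+1/XXO/.../O..*, (1,0):-1/XX./O../O.., (1,1):+1/XX./.O./O.., (1,2):+1/XX./..O/O.., (2,1):+1/XX./.../OO., (2,2):+1/XX./.../O.O
[XXO/.../O..] X move#2: (1,0):-1/XXO/X../O..*, (1,1):-1/XXO/.X./O.., (1,2):-1/XXO/..X/O.., (2,1):-1/XXO/.../OX., (2,2):-1/XXO/.../O.X
[XXO/X../O..] O move#3: (1,1):+1/XXO/XO./O..*, (1,2):+1/XXO/X.O/O.., (2,1):+1/XXO/X../OO., (2,2):+1/XXO/X../O.O
[XXO/XO./O..] end (terminal -1, X#4); searched XX./.../O.. to 6

O winning at [XX./.../O..]: True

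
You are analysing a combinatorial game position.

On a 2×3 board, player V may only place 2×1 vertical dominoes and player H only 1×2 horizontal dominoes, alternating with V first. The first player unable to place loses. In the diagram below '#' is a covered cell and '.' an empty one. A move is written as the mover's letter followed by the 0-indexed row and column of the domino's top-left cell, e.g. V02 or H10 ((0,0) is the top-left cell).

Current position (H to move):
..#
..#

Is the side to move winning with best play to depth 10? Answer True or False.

H winning at [..#/..#]: True

ply 1, H at ..#/..# | H00=+1→###/..#*; H10=+1→..#/###
ply 2: ###/..# is terminal -1 (V); from ..#/..# depth 10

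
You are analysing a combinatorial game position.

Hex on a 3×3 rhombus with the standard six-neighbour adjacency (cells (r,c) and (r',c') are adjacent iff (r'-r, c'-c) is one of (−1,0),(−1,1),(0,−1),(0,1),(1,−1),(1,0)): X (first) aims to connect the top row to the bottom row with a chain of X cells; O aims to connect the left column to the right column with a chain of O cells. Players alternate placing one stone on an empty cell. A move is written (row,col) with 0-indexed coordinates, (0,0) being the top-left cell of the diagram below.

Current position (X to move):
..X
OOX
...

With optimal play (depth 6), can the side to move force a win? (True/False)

p1 X@[..X/OOX/...]: (0,0)[X.X/OOX/...]+1* (0,1)[.XX/OOX/...]+1 (2,0)[..X/OOX/X..]+1 (2,1)[..X/OOX/.X.]+1 (2,2)[..X/OOX/..X]+1
p2 O@[X.X/OOX/...]: (0,1)[XOX/OOX/...]-1* (2,0)[X.X/OOX/O..]-1 (2,1)[X.X/OOX/.O.]-1 (2,2)[X.X/OOX/..O]-1
p3 X@[XOX/OOX/...]: (2,0)[XOX/OOX/X..]+1* (2,1)[XOX/OOX/.X.]+1 (2,2)[XOX/OOX/..X]+1
p4 O@[XOX/OOX/X..]: (2,1)[XOX/OOX/XO.]-1* (2,2)[XOX/OOX/X.O]-1
p5 X@[XOX/OOX/XO.]: (2,2)[XOX/OOX/XOX]+1*
p6 O@[XOX/OOX/XOX] terminal -1; root [..X/OOX/...] d6

X winning at [..X/OOX/...]: True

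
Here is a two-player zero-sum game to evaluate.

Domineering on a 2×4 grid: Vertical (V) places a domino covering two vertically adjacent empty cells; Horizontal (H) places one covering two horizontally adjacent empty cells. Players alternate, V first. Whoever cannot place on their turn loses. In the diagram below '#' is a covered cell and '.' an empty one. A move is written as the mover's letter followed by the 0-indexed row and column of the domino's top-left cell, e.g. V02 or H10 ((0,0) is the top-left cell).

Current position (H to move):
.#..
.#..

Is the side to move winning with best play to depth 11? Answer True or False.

H winning at [.#../.#..]: True

p1 H@[.#../.#..]: H02[.###/.#..]+1* H12[.#../.###]+1
p2 V@[.###/.#..]: V00[####/##..]-1*
p3 H@[####/##..]: H12[####/####]+1*
p4 V@[####/####] terminal -1; root [.#../.#..] d11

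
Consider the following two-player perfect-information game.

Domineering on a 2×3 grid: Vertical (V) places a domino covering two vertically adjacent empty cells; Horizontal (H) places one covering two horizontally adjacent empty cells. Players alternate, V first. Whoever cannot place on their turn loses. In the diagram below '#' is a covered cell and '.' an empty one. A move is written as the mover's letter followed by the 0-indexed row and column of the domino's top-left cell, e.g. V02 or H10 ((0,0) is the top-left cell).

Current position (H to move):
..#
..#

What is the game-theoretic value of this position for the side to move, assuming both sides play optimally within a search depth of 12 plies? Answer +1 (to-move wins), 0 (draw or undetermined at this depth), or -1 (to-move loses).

p1 H@[..#/..#]: H00[###/..#]+1* H10[..#/###]+1
p2 V@[###/..#] terminal -1; root [..#/..#] d12

value(..#/..#, H) = +1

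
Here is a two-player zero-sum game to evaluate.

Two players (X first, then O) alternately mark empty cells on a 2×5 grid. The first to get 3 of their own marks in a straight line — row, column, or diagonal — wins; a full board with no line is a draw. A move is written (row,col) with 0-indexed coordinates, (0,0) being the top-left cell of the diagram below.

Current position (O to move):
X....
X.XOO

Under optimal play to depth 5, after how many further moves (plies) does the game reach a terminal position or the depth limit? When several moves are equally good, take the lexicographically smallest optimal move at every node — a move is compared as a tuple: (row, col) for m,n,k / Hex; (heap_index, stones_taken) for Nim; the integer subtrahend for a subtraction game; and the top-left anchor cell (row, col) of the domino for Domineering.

PV length from [X..../X.XOO]: 5 plies

p1 O@[X..../X.XOO]: (0,1)[XO.../X.XOO]-1 (0,2)[X.O../X.XOO]-1 (0,3)[X..O./X.XOO]-1 (0,4)[X...O/X.XOO]-1 (1,1)[X..../XOXOO]+0*
p2 X@[X..../XOXOO]: (0,1)[XX.../XOXOO]+0* (0,2)[X.X../XOXOO]+0 (0,3)[X..X./XOXOO]+0 (0,4)[X...X/XOXOO]+0
p3 O@[XX.../XOXOO]: (0,2)[XXO../XOXOO]+0* (0,3)[XX.O./XOXOO]-1 (0,4)[XX..O/XOXOO]-1
p4 X@[XXO../XOXOO]: (0,3)[XXOX./XOXOO]+0* (0,4)[XXO.X/XOXOO]+0
p5 O@[XXOX./XOXOO]: (0,4)[XXOXO/XOXOO]+0*
p6 X@[XXOXO/XOXOO] terminal +0; root [X..../X.XOO] d5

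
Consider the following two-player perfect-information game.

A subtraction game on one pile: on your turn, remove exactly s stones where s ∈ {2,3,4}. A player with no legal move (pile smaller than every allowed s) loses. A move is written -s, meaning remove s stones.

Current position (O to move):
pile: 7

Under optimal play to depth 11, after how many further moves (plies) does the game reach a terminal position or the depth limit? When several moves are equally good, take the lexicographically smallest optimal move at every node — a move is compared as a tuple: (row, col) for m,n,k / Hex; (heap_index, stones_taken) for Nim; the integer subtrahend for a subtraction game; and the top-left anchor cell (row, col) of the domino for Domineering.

[7] O move#1: -2:-1/5*, -3:-1/4, -4:-1/3
[5] X move#2: -2:-1/3, -3:-1/2, -4:+1/1*
[1] end (terminal -1, O#3); searched 7 to 11

PV length from [7]: 2 plies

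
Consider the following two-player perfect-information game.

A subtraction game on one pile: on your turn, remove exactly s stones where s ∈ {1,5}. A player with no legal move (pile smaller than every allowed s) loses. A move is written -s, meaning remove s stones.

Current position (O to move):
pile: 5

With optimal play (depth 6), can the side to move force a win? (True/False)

O winning at [5]: True

ply 1, O at 5 | -1=+1→4*; -5=+1→0
ply 2, X at 4 | -1=-1→3*
ply 3, O at 3 | -1=+1→2*
ply 4, X at 2 | -1=-1→1*
ply 5, O at 1 | -1=+1→0*
ply 6: 0 is terminal -1 (X); from 5 depth 6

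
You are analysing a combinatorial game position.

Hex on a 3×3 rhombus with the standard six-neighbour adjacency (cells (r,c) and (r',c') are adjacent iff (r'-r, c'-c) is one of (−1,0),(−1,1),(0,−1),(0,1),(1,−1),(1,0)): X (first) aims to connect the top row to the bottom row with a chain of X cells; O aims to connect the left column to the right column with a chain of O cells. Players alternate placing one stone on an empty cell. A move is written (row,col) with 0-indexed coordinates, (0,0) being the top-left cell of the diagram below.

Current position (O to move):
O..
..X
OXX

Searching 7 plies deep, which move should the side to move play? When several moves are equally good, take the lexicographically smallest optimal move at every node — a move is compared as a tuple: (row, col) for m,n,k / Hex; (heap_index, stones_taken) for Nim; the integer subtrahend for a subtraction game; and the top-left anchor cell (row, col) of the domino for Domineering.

O's best at [O../..X/OXX]: (0,2)

[O../..X/OXX] O move#1: (0,1):-1/OO./..X/OXX, (0,2):+1/O.O/..X/OXX*, (1,0):-1/O../O.X/OXX, (1,1):-1/O../.OX/OXX
[O.O/..X/OXX] X move#2: (0,1):-1/OXO/..X/OXX*, (1,0):-1/O.O/X.X/OXX, (1,1):-1/O.O/.XX/OXX
[OXO/..X/OXX] O move#3: (1,0):-1/OXO/O.X/OXX, (1,1):+1/OXO/.OX/OXX*
[OXO/.OX/OXX] end (terminal -1, X#4); searched O../..X/OXX to 7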